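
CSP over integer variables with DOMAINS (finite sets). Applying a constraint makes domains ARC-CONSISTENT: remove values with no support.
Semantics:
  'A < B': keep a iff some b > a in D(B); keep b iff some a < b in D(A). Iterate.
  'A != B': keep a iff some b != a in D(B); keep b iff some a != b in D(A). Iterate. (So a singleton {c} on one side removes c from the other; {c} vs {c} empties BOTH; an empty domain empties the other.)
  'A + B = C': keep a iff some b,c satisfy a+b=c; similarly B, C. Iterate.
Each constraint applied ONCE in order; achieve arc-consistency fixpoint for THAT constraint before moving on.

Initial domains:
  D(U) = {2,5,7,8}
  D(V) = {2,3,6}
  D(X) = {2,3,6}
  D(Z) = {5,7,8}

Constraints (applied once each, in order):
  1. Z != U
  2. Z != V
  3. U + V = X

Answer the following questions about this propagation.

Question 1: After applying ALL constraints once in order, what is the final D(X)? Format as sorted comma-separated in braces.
Constraint 1 (Z != U) on D(Z)={5,7,8} D(U)={2,5,7,8}: no change
Constraint 2 (Z != V) on D(Z)={5,7,8} D(V)={2,3,6}: no change
Constraint 3 (U + V = X) on D(U)={2,5,7,8} D(V)={2,3,6} D(X)={2,3,6}: U {2,5,7,8}->{}; V {2,3,6}->{}; X {2,3,6}->{}
So after all 3 constraints: D(X) = {}

Answer: {}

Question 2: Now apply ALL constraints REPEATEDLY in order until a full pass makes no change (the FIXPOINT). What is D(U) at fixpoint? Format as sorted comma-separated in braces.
pass 0 (initial): D(U)={2,5,7,8}
pass 1: U {2,5,7,8}->{}; V {2,3,6}->{}; X {2,3,6}->{}
pass 2: Z {5,7,8}->{}
pass 3: no change
Fixpoint after 3 passes: D(U) = {}

Answer: {}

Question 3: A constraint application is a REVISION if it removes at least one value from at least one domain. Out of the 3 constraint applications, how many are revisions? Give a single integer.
Answer: 1

Derivation:
Constraint 1 (Z != U) on D(Z)={5,7,8} D(U)={2,5,7,8}: no change => not a revision
Constraint 2 (Z != V) on D(Z)={5,7,8} D(V)={2,3,6}: no change => not a revision
Constraint 3 (U + V = X) on D(U)={2,5,7,8} D(V)={2,3,6} D(X)={2,3,6}: U {2,5,7,8}->{}; V {2,3,6}->{}; X {2,3,6}->{} => REVISION
Total revisions = 1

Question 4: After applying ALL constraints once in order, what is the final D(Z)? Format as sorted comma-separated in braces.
Constraint 1 (Z != U) on D(Z)={5,7,8} D(U)={2,5,7,8}: no change
Constraint 2 (Z != V) on D(Z)={5,7,8} D(V)={2,3,6}: no change
Constraint 3 (U + V = X) on D(U)={2,5,7,8} D(V)={2,3,6} D(X)={2,3,6}: U {2,5,7,8}->{}; V {2,3,6}->{}; X {2,3,6}->{}
So after all 3 constraints: D(Z) = {5,7,8}

Answer: {5,7,8}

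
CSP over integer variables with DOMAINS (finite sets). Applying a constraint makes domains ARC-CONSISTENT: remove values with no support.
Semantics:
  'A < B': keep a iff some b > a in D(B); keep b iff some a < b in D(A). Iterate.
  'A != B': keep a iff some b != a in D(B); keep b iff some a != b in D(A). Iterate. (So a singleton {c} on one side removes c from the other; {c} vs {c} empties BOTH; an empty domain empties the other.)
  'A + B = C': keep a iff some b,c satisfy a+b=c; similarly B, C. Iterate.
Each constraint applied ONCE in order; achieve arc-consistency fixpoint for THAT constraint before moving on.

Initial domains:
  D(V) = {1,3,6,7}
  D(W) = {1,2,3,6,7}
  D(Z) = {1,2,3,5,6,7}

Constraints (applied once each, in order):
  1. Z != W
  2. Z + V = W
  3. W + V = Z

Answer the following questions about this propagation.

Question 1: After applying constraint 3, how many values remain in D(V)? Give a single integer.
Answer: 2

Derivation:
Constraint 1 (Z != W) on D(Z)={1,2,3,5,6,7} D(W)={1,2,3,6,7}: no change
Constraint 2 (Z + V = W) on D(Z)={1,2,3,5,6,7} D(V)={1,3,6,7} D(W)={1,2,3,6,7}: Z {1,2,3,5,6,7}->{1,2,3,5,6}; V {1,3,6,7}->{1,3,6}; W {1,2,3,6,7}->{2,3,6,7}
Constraint 3 (W + V = Z) on D(W)={2,3,6,7} D(V)={1,3,6} D(Z)={1,2,3,5,6}: W {2,3,6,7}->{2,3}; V {1,3,6}->{1,3}; Z {1,2,3,5,6}->{3,5,6}
So after constraint 3: D(V)={1,3}, size = 2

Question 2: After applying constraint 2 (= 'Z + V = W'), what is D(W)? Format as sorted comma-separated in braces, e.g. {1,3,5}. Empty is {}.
Constraint 1 (Z != W) on D(Z)={1,2,3,5,6,7} D(W)={1,2,3,6,7}: no change
Constraint 2 (Z + V = W) on D(Z)={1,2,3,5,6,7} D(V)={1,3,6,7} D(W)={1,2,3,6,7}: Z {1,2,3,5,6,7}->{1,2,3,5,6}; V {1,3,6,7}->{1,3,6}; W {1,2,3,6,7}->{2,3,6,7}
So after constraint 2: D(W) = {2,3,6,7}

Answer: {2,3,6,7}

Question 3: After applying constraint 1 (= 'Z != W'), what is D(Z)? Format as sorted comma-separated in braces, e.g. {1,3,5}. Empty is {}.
Answer: {1,2,3,5,6,7}

Derivation:
Constraint 1 (Z != W) on D(Z)={1,2,3,5,6,7} D(W)={1,2,3,6,7}: no change
So after constraint 1: D(Z) = {1,2,3,5,6,7}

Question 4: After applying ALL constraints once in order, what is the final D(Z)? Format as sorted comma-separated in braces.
Constraint 1 (Z != W) on D(Z)={1,2,3,5,6,7} D(W)={1,2,3,6,7}: no change
Constraint 2 (Z + V = W) on D(Z)={1,2,3,5,6,7} D(V)={1,3,6,7} D(W)={1,2,3,6,7}: Z {1,2,3,5,6,7}->{1,2,3,5,6}; V {1,3,6,7}->{1,3,6}; W {1,2,3,6,7}->{2,3,6,7}
Constraint 3 (W + V = Z) on D(W)={2,3,6,7} D(V)={1,3,6} D(Z)={1,2,3,5,6}: W {2,3,6,7}->{2,3}; V {1,3,6}->{1,3}; Z {1,2,3,5,6}->{3,5,6}
So after all 3 constraints: D(Z) = {3,5,6}

Answer: {3,5,6}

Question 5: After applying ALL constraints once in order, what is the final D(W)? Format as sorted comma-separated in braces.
Answer: {2,3}

Derivation:
Constraint 1 (Z != W) on D(Z)={1,2,3,5,6,7} D(W)={1,2,3,6,7}: no change
Constraint 2 (Z + V = W) on D(Z)={1,2,3,5,6,7} D(V)={1,3,6,7} D(W)={1,2,3,6,7}: Z {1,2,3,5,6,7}->{1,2,3,5,6}; V {1,3,6,7}->{1,3,6}; W {1,2,3,6,7}->{2,3,6,7}
Constraint 3 (W + V = Z) on D(W)={2,3,6,7} D(V)={1,3,6} D(Z)={1,2,3,5,6}: W {2,3,6,7}->{2,3}; V {1,3,6}->{1,3}; Z {1,2,3,5,6}->{3,5,6}
So after all 3 constraints: D(W) = {2,3}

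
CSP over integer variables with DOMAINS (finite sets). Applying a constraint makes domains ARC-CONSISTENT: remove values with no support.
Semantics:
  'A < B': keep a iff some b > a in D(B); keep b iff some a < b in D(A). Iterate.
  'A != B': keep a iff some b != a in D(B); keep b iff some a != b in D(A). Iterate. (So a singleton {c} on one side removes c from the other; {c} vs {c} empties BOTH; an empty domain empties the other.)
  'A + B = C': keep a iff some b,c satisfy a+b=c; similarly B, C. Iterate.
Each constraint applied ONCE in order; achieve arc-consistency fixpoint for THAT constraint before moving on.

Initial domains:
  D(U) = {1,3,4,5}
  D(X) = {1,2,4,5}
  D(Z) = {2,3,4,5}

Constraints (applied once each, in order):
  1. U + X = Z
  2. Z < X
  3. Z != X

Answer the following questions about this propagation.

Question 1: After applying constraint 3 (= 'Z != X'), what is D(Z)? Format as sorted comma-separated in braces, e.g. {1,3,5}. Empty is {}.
Answer: {2,3}

Derivation:
Constraint 1 (U + X = Z) on D(U)={1,3,4,5} D(X)={1,2,4,5} D(Z)={2,3,4,5}: U {1,3,4,5}->{1,3,4}; X {1,2,4,5}->{1,2,4}
Constraint 2 (Z < X) on D(Z)={2,3,4,5} D(X)={1,2,4}: Z {2,3,4,5}->{2,3}; X {1,2,4}->{4}
Constraint 3 (Z != X) on D(Z)={2,3} D(X)={4}: no change
So after constraint 3: D(Z) = {2,3}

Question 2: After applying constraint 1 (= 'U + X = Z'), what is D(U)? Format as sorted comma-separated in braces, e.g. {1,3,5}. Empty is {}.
Constraint 1 (U + X = Z) on D(U)={1,3,4,5} D(X)={1,2,4,5} D(Z)={2,3,4,5}: U {1,3,4,5}->{1,3,4}; X {1,2,4,5}->{1,2,4}
So after constraint 1: D(U) = {1,3,4}

Answer: {1,3,4}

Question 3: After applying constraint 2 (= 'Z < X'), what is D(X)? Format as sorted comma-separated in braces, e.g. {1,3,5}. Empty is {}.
Answer: {4}

Derivation:
Constraint 1 (U + X = Z) on D(U)={1,3,4,5} D(X)={1,2,4,5} D(Z)={2,3,4,5}: U {1,3,4,5}->{1,3,4}; X {1,2,4,5}->{1,2,4}
Constraint 2 (Z < X) on D(Z)={2,3,4,5} D(X)={1,2,4}: Z {2,3,4,5}->{2,3}; X {1,2,4}->{4}
So after constraint 2: D(X) = {4}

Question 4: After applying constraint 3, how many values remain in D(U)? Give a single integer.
Constraint 1 (U + X = Z) on D(U)={1,3,4,5} D(X)={1,2,4,5} D(Z)={2,3,4,5}: U {1,3,4,5}->{1,3,4}; X {1,2,4,5}->{1,2,4}
Constraint 2 (Z < X) on D(Z)={2,3,4,5} D(X)={1,2,4}: Z {2,3,4,5}->{2,3}; X {1,2,4}->{4}
Constraint 3 (Z != X) on D(Z)={2,3} D(X)={4}: no change
So after constraint 3: D(U)={1,3,4}, size = 3

Answer: 3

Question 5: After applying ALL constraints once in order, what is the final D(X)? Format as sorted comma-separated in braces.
Answer: {4}

Derivation:
Constraint 1 (U + X = Z) on D(U)={1,3,4,5} D(X)={1,2,4,5} D(Z)={2,3,4,5}: U {1,3,4,5}->{1,3,4}; X {1,2,4,5}->{1,2,4}
Constraint 2 (Z < X) on D(Z)={2,3,4,5} D(X)={1,2,4}: Z {2,3,4,5}->{2,3}; X {1,2,4}->{4}
Constraint 3 (Z != X) on D(Z)={2,3} D(X)={4}: no change
So after all 3 constraints: D(X) = {4}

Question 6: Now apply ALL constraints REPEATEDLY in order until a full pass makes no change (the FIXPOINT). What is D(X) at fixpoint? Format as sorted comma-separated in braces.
Answer: {}

Derivation:
pass 0 (initial): D(X)={1,2,4,5}
pass 1: U {1,3,4,5}->{1,3,4}; X {1,2,4,5}->{4}; Z {2,3,4,5}->{2,3}
pass 2: U {1,3,4}->{}; X {4}->{}; Z {2,3}->{}
pass 3: no change
Fixpoint after 3 passes: D(X) = {}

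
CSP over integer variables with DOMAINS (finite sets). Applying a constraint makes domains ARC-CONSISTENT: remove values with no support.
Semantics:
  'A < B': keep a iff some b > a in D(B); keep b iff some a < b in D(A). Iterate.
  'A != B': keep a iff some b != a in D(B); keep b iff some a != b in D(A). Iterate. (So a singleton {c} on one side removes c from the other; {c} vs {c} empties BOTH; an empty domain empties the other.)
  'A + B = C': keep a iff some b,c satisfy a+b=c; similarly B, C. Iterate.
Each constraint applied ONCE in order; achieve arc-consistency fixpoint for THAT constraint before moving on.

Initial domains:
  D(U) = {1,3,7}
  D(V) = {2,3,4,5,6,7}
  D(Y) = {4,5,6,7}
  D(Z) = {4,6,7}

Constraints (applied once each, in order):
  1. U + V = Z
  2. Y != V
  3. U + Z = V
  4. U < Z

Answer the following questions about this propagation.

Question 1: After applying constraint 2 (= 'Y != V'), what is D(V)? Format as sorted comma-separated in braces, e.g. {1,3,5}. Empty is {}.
Constraint 1 (U + V = Z) on D(U)={1,3,7} D(V)={2,3,4,5,6,7} D(Z)={4,6,7}: U {1,3,7}->{1,3}; V {2,3,4,5,6,7}->{3,4,5,6}
Constraint 2 (Y != V) on D(Y)={4,5,6,7} D(V)={3,4,5,6}: no change
So after constraint 2: D(V) = {3,4,5,6}

Answer: {3,4,5,6}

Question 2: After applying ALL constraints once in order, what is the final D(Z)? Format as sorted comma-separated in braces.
Constraint 1 (U + V = Z) on D(U)={1,3,7} D(V)={2,3,4,5,6,7} D(Z)={4,6,7}: U {1,3,7}->{1,3}; V {2,3,4,5,6,7}->{3,4,5,6}
Constraint 2 (Y != V) on D(Y)={4,5,6,7} D(V)={3,4,5,6}: no change
Constraint 3 (U + Z = V) on D(U)={1,3} D(Z)={4,6,7} D(V)={3,4,5,6}: U {1,3}->{1}; Z {4,6,7}->{4}; V {3,4,5,6}->{5}
Constraint 4 (U < Z) on D(U)={1} D(Z)={4}: no change
So after all 4 constraints: D(Z) = {4}

Answer: {4}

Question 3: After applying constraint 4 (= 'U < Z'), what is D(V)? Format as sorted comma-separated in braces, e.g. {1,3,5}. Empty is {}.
Answer: {5}

Derivation:
Constraint 1 (U + V = Z) on D(U)={1,3,7} D(V)={2,3,4,5,6,7} D(Z)={4,6,7}: U {1,3,7}->{1,3}; V {2,3,4,5,6,7}->{3,4,5,6}
Constraint 2 (Y != V) on D(Y)={4,5,6,7} D(V)={3,4,5,6}: no change
Constraint 3 (U + Z = V) on D(U)={1,3} D(Z)={4,6,7} D(V)={3,4,5,6}: U {1,3}->{1}; Z {4,6,7}->{4}; V {3,4,5,6}->{5}
Constraint 4 (U < Z) on D(U)={1} D(Z)={4}: no change
So after constraint 4: D(V) = {5}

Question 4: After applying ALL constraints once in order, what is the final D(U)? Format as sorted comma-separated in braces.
Answer: {1}

Derivation:
Constraint 1 (U + V = Z) on D(U)={1,3,7} D(V)={2,3,4,5,6,7} D(Z)={4,6,7}: U {1,3,7}->{1,3}; V {2,3,4,5,6,7}->{3,4,5,6}
Constraint 2 (Y != V) on D(Y)={4,5,6,7} D(V)={3,4,5,6}: no change
Constraint 3 (U + Z = V) on D(U)={1,3} D(Z)={4,6,7} D(V)={3,4,5,6}: U {1,3}->{1}; Z {4,6,7}->{4}; V {3,4,5,6}->{5}
Constraint 4 (U < Z) on D(U)={1} D(Z)={4}: no change
So after all 4 constraints: D(U) = {1}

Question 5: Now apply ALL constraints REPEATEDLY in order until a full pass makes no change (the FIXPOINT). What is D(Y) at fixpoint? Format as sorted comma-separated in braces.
Answer: {}

Derivation:
pass 0 (initial): D(Y)={4,5,6,7}
pass 1: U {1,3,7}->{1}; V {2,3,4,5,6,7}->{5}; Z {4,6,7}->{4}
pass 2: U {1}->{}; V {5}->{}; Y {4,5,6,7}->{}; Z {4}->{}
pass 3: no change
Fixpoint after 3 passes: D(Y) = {}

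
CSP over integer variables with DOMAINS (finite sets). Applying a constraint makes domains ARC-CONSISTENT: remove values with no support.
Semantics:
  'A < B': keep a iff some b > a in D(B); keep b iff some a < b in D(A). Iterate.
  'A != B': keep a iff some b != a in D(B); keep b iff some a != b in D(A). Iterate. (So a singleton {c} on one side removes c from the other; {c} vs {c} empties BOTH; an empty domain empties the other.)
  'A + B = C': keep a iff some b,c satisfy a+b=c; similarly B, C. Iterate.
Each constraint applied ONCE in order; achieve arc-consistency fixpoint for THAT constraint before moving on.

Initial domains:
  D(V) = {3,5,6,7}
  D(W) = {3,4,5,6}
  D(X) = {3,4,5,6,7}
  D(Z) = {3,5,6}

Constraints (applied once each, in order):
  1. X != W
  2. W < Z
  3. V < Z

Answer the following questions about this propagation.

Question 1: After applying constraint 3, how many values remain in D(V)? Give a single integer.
Constraint 1 (X != W) on D(X)={3,4,5,6,7} D(W)={3,4,5,6}: no change
Constraint 2 (W < Z) on D(W)={3,4,5,6} D(Z)={3,5,6}: W {3,4,5,6}->{3,4,5}; Z {3,5,6}->{5,6}
Constraint 3 (V < Z) on D(V)={3,5,6,7} D(Z)={5,6}: V {3,5,6,7}->{3,5}
So after constraint 3: D(V)={3,5}, size = 2

Answer: 2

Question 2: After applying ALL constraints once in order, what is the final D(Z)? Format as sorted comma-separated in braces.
Constraint 1 (X != W) on D(X)={3,4,5,6,7} D(W)={3,4,5,6}: no change
Constraint 2 (W < Z) on D(W)={3,4,5,6} D(Z)={3,5,6}: W {3,4,5,6}->{3,4,5}; Z {3,5,6}->{5,6}
Constraint 3 (V < Z) on D(V)={3,5,6,7} D(Z)={5,6}: V {3,5,6,7}->{3,5}
So after all 3 constraints: D(Z) = {5,6}

Answer: {5,6}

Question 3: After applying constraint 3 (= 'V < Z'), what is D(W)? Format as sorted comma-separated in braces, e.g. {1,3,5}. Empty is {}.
Answer: {3,4,5}

Derivation:
Constraint 1 (X != W) on D(X)={3,4,5,6,7} D(W)={3,4,5,6}: no change
Constraint 2 (W < Z) on D(W)={3,4,5,6} D(Z)={3,5,6}: W {3,4,5,6}->{3,4,5}; Z {3,5,6}->{5,6}
Constraint 3 (V < Z) on D(V)={3,5,6,7} D(Z)={5,6}: V {3,5,6,7}->{3,5}
So after constraint 3: D(W) = {3,4,5}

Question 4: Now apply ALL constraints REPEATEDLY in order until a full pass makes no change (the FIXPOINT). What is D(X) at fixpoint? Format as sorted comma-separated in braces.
pass 0 (initial): D(X)={3,4,5,6,7}
pass 1: V {3,5,6,7}->{3,5}; W {3,4,5,6}->{3,4,5}; Z {3,5,6}->{5,6}
pass 2: no change
Fixpoint after 2 passes: D(X) = {3,4,5,6,7}

Answer: {3,4,5,6,7}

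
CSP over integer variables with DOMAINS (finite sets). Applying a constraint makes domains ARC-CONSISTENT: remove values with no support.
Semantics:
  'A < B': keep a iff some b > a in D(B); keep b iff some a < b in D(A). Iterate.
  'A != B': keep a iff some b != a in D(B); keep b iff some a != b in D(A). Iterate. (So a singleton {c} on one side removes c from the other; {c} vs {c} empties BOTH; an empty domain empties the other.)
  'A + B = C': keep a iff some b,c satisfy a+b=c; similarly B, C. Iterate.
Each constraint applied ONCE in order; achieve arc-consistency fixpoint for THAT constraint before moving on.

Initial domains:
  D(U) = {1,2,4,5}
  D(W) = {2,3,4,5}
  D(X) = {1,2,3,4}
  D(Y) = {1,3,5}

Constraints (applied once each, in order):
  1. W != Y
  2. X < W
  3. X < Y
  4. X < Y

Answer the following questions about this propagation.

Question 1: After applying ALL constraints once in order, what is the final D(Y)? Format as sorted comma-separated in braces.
Constraint 1 (W != Y) on D(W)={2,3,4,5} D(Y)={1,3,5}: no change
Constraint 2 (X < W) on D(X)={1,2,3,4} D(W)={2,3,4,5}: no change
Constraint 3 (X < Y) on D(X)={1,2,3,4} D(Y)={1,3,5}: Y {1,3,5}->{3,5}
Constraint 4 (X < Y) on D(X)={1,2,3,4} D(Y)={3,5}: no change
So after all 4 constraints: D(Y) = {3,5}

Answer: {3,5}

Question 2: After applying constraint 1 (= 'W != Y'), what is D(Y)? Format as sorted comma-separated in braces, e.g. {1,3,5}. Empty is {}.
Constraint 1 (W != Y) on D(W)={2,3,4,5} D(Y)={1,3,5}: no change
So after constraint 1: D(Y) = {1,3,5}

Answer: {1,3,5}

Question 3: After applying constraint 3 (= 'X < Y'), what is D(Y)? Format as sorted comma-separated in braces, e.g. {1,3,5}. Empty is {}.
Answer: {3,5}

Derivation:
Constraint 1 (W != Y) on D(W)={2,3,4,5} D(Y)={1,3,5}: no change
Constraint 2 (X < W) on D(X)={1,2,3,4} D(W)={2,3,4,5}: no change
Constraint 3 (X < Y) on D(X)={1,2,3,4} D(Y)={1,3,5}: Y {1,3,5}->{3,5}
So after constraint 3: D(Y) = {3,5}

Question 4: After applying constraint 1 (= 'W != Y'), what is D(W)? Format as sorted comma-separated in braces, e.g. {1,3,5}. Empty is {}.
Answer: {2,3,4,5}

Derivation:
Constraint 1 (W != Y) on D(W)={2,3,4,5} D(Y)={1,3,5}: no change
So after constraint 1: D(W) = {2,3,4,5}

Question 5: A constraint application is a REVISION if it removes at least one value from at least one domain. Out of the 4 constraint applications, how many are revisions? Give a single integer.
Constraint 1 (W != Y) on D(W)={2,3,4,5} D(Y)={1,3,5}: no change => not a revision
Constraint 2 (X < W) on D(X)={1,2,3,4} D(W)={2,3,4,5}: no change => not a revision
Constraint 3 (X < Y) on D(X)={1,2,3,4} D(Y)={1,3,5}: Y {1,3,5}->{3,5} => REVISION
Constraint 4 (X < Y) on D(X)={1,2,3,4} D(Y)={3,5}: no change => not a revision
Total revisions = 1

Answer: 1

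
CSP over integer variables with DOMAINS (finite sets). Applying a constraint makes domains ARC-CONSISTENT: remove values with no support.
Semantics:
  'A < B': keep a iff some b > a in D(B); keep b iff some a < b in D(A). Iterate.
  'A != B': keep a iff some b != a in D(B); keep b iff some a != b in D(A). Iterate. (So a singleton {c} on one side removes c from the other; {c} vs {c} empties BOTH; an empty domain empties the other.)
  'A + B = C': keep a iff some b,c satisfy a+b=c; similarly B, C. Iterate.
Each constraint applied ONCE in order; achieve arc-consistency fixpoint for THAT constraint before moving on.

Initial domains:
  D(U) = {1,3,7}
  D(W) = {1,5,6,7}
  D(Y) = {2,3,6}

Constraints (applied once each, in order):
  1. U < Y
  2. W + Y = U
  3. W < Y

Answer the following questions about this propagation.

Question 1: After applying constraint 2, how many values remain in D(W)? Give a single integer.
Constraint 1 (U < Y) on D(U)={1,3,7} D(Y)={2,3,6}: U {1,3,7}->{1,3}
Constraint 2 (W + Y = U) on D(W)={1,5,6,7} D(Y)={2,3,6} D(U)={1,3}: W {1,5,6,7}->{1}; Y {2,3,6}->{2}; U {1,3}->{3}
So after constraint 2: D(W)={1}, size = 1

Answer: 1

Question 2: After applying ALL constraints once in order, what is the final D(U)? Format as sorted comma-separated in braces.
Constraint 1 (U < Y) on D(U)={1,3,7} D(Y)={2,3,6}: U {1,3,7}->{1,3}
Constraint 2 (W + Y = U) on D(W)={1,5,6,7} D(Y)={2,3,6} D(U)={1,3}: W {1,5,6,7}->{1}; Y {2,3,6}->{2}; U {1,3}->{3}
Constraint 3 (W < Y) on D(W)={1} D(Y)={2}: no change
So after all 3 constraints: D(U) = {3}

Answer: {3}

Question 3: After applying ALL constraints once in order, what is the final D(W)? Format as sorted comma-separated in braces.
Constraint 1 (U < Y) on D(U)={1,3,7} D(Y)={2,3,6}: U {1,3,7}->{1,3}
Constraint 2 (W + Y = U) on D(W)={1,5,6,7} D(Y)={2,3,6} D(U)={1,3}: W {1,5,6,7}->{1}; Y {2,3,6}->{2}; U {1,3}->{3}
Constraint 3 (W < Y) on D(W)={1} D(Y)={2}: no change
So after all 3 constraints: D(W) = {1}

Answer: {1}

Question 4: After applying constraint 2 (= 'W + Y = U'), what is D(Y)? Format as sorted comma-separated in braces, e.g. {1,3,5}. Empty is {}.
Answer: {2}

Derivation:
Constraint 1 (U < Y) on D(U)={1,3,7} D(Y)={2,3,6}: U {1,3,7}->{1,3}
Constraint 2 (W + Y = U) on D(W)={1,5,6,7} D(Y)={2,3,6} D(U)={1,3}: W {1,5,6,7}->{1}; Y {2,3,6}->{2}; U {1,3}->{3}
So after constraint 2: D(Y) = {2}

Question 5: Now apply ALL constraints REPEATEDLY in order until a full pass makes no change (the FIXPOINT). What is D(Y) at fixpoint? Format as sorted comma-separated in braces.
Answer: {}

Derivation:
pass 0 (initial): D(Y)={2,3,6}
pass 1: U {1,3,7}->{3}; W {1,5,6,7}->{1}; Y {2,3,6}->{2}
pass 2: U {3}->{}; W {1}->{}; Y {2}->{}
pass 3: no change
Fixpoint after 3 passes: D(Y) = {}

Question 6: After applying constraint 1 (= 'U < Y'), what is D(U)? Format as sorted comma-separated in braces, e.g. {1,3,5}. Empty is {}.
Constraint 1 (U < Y) on D(U)={1,3,7} D(Y)={2,3,6}: U {1,3,7}->{1,3}
So after constraint 1: D(U) = {1,3}

Answer: {1,3}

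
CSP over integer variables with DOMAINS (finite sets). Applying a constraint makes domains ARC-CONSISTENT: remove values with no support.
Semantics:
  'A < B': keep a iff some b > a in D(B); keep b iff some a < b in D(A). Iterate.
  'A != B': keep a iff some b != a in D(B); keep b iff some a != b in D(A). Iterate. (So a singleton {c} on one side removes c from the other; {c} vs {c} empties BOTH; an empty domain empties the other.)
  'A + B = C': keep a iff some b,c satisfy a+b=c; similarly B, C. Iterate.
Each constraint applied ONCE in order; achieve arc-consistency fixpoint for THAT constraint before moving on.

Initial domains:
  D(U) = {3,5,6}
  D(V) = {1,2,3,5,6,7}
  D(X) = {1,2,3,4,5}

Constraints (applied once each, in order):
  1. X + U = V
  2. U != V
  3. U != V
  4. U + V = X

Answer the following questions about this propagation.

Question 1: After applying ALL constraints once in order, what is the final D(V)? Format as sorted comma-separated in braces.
Answer: {}

Derivation:
Constraint 1 (X + U = V) on D(X)={1,2,3,4,5} D(U)={3,5,6} D(V)={1,2,3,5,6,7}: X {1,2,3,4,5}->{1,2,3,4}; V {1,2,3,5,6,7}->{5,6,7}
Constraint 2 (U != V) on D(U)={3,5,6} D(V)={5,6,7}: no change
Constraint 3 (U != V) on D(U)={3,5,6} D(V)={5,6,7}: no change
Constraint 4 (U + V = X) on D(U)={3,5,6} D(V)={5,6,7} D(X)={1,2,3,4}: U {3,5,6}->{}; V {5,6,7}->{}; X {1,2,3,4}->{}
So after all 4 constraints: D(V) = {}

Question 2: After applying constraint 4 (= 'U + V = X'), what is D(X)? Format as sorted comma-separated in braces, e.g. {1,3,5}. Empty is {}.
Answer: {}

Derivation:
Constraint 1 (X + U = V) on D(X)={1,2,3,4,5} D(U)={3,5,6} D(V)={1,2,3,5,6,7}: X {1,2,3,4,5}->{1,2,3,4}; V {1,2,3,5,6,7}->{5,6,7}
Constraint 2 (U != V) on D(U)={3,5,6} D(V)={5,6,7}: no change
Constraint 3 (U != V) on D(U)={3,5,6} D(V)={5,6,7}: no change
Constraint 4 (U + V = X) on D(U)={3,5,6} D(V)={5,6,7} D(X)={1,2,3,4}: U {3,5,6}->{}; V {5,6,7}->{}; X {1,2,3,4}->{}
So after constraint 4: D(X) = {}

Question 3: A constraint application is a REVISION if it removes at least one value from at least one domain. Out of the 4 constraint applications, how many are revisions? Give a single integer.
Constraint 1 (X + U = V) on D(X)={1,2,3,4,5} D(U)={3,5,6} D(V)={1,2,3,5,6,7}: X {1,2,3,4,5}->{1,2,3,4}; V {1,2,3,5,6,7}->{5,6,7} => REVISION
Constraint 2 (U != V) on D(U)={3,5,6} D(V)={5,6,7}: no change => not a revision
Constraint 3 (U != V) on D(U)={3,5,6} D(V)={5,6,7}: no change => not a revision
Constraint 4 (U + V = X) on D(U)={3,5,6} D(V)={5,6,7} D(X)={1,2,3,4}: U {3,5,6}->{}; V {5,6,7}->{}; X {1,2,3,4}->{} => REVISION
Total revisions = 2

Answer: 2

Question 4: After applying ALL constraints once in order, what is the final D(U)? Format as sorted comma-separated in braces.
Answer: {}

Derivation:
Constraint 1 (X + U = V) on D(X)={1,2,3,4,5} D(U)={3,5,6} D(V)={1,2,3,5,6,7}: X {1,2,3,4,5}->{1,2,3,4}; V {1,2,3,5,6,7}->{5,6,7}
Constraint 2 (U != V) on D(U)={3,5,6} D(V)={5,6,7}: no change
Constraint 3 (U != V) on D(U)={3,5,6} D(V)={5,6,7}: no change
Constraint 4 (U + V = X) on D(U)={3,5,6} D(V)={5,6,7} D(X)={1,2,3,4}: U {3,5,6}->{}; V {5,6,7}->{}; X {1,2,3,4}->{}
So after all 4 constraints: D(U) = {}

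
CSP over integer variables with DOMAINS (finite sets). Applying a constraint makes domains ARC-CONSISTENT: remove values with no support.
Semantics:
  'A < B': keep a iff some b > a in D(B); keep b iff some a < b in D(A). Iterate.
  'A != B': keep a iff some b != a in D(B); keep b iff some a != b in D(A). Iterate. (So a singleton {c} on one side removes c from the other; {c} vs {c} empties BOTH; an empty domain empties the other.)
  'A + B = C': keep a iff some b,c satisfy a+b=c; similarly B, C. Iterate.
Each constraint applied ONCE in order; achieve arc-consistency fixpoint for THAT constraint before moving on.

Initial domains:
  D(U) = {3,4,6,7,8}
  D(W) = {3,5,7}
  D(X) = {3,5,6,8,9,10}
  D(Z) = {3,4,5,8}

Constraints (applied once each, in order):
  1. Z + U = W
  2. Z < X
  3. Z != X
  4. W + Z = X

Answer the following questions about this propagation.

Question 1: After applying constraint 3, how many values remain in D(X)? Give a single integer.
Answer: 5

Derivation:
Constraint 1 (Z + U = W) on D(Z)={3,4,5,8} D(U)={3,4,6,7,8} D(W)={3,5,7}: Z {3,4,5,8}->{3,4}; U {3,4,6,7,8}->{3,4}; W {3,5,7}->{7}
Constraint 2 (Z < X) on D(Z)={3,4} D(X)={3,5,6,8,9,10}: X {3,5,6,8,9,10}->{5,6,8,9,10}
Constraint 3 (Z != X) on D(Z)={3,4} D(X)={5,6,8,9,10}: no change
So after constraint 3: D(X)={5,6,8,9,10}, size = 5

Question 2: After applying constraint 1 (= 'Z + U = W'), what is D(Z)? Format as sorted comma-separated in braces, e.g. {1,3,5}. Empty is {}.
Answer: {3,4}

Derivation:
Constraint 1 (Z + U = W) on D(Z)={3,4,5,8} D(U)={3,4,6,7,8} D(W)={3,5,7}: Z {3,4,5,8}->{3,4}; U {3,4,6,7,8}->{3,4}; W {3,5,7}->{7}
So after constraint 1: D(Z) = {3,4}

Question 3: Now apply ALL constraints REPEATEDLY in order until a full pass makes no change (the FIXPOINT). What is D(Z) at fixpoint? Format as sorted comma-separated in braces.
pass 0 (initial): D(Z)={3,4,5,8}
pass 1: U {3,4,6,7,8}->{3,4}; W {3,5,7}->{7}; X {3,5,6,8,9,10}->{10}; Z {3,4,5,8}->{3}
pass 2: U {3,4}->{4}
pass 3: no change
Fixpoint after 3 passes: D(Z) = {3}

Answer: {3}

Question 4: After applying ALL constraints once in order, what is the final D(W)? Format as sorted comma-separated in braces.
Constraint 1 (Z + U = W) on D(Z)={3,4,5,8} D(U)={3,4,6,7,8} D(W)={3,5,7}: Z {3,4,5,8}->{3,4}; U {3,4,6,7,8}->{3,4}; W {3,5,7}->{7}
Constraint 2 (Z < X) on D(Z)={3,4} D(X)={3,5,6,8,9,10}: X {3,5,6,8,9,10}->{5,6,8,9,10}
Constraint 3 (Z != X) on D(Z)={3,4} D(X)={5,6,8,9,10}: no change
Constraint 4 (W + Z = X) on D(W)={7} D(Z)={3,4} D(X)={5,6,8,9,10}: Z {3,4}->{3}; X {5,6,8,9,10}->{10}
So after all 4 constraints: D(W) = {7}

Answer: {7}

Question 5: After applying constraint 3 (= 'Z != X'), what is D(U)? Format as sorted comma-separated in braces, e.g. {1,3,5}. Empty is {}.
Answer: {3,4}

Derivation:
Constraint 1 (Z + U = W) on D(Z)={3,4,5,8} D(U)={3,4,6,7,8} D(W)={3,5,7}: Z {3,4,5,8}->{3,4}; U {3,4,6,7,8}->{3,4}; W {3,5,7}->{7}
Constraint 2 (Z < X) on D(Z)={3,4} D(X)={3,5,6,8,9,10}: X {3,5,6,8,9,10}->{5,6,8,9,10}
Constraint 3 (Z != X) on D(Z)={3,4} D(X)={5,6,8,9,10}: no change
So after constraint 3: D(U) = {3,4}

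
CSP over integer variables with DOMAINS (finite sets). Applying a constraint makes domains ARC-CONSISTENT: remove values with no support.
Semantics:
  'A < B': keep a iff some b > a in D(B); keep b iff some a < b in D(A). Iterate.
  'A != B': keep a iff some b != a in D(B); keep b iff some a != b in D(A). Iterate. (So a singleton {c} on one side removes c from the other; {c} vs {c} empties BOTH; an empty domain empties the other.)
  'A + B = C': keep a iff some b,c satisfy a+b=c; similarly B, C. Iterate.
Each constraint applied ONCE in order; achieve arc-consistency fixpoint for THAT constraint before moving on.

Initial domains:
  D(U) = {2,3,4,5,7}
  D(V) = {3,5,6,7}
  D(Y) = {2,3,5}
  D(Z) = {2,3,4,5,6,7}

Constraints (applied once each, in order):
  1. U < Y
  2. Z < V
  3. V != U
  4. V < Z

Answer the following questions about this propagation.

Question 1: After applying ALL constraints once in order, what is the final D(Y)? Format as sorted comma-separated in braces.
Constraint 1 (U < Y) on D(U)={2,3,4,5,7} D(Y)={2,3,5}: U {2,3,4,5,7}->{2,3,4}; Y {2,3,5}->{3,5}
Constraint 2 (Z < V) on D(Z)={2,3,4,5,6,7} D(V)={3,5,6,7}: Z {2,3,4,5,6,7}->{2,3,4,5,6}
Constraint 3 (V != U) on D(V)={3,5,6,7} D(U)={2,3,4}: no change
Constraint 4 (V < Z) on D(V)={3,5,6,7} D(Z)={2,3,4,5,6}: V {3,5,6,7}->{3,5}; Z {2,3,4,5,6}->{4,5,6}
So after all 4 constraints: D(Y) = {3,5}

Answer: {3,5}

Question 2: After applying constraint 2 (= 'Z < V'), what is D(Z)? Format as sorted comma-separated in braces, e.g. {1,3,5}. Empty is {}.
Constraint 1 (U < Y) on D(U)={2,3,4,5,7} D(Y)={2,3,5}: U {2,3,4,5,7}->{2,3,4}; Y {2,3,5}->{3,5}
Constraint 2 (Z < V) on D(Z)={2,3,4,5,6,7} D(V)={3,5,6,7}: Z {2,3,4,5,6,7}->{2,3,4,5,6}
So after constraint 2: D(Z) = {2,3,4,5,6}

Answer: {2,3,4,5,6}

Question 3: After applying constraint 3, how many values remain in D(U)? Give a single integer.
Answer: 3

Derivation:
Constraint 1 (U < Y) on D(U)={2,3,4,5,7} D(Y)={2,3,5}: U {2,3,4,5,7}->{2,3,4}; Y {2,3,5}->{3,5}
Constraint 2 (Z < V) on D(Z)={2,3,4,5,6,7} D(V)={3,5,6,7}: Z {2,3,4,5,6,7}->{2,3,4,5,6}
Constraint 3 (V != U) on D(V)={3,5,6,7} D(U)={2,3,4}: no change
So after constraint 3: D(U)={2,3,4}, size = 3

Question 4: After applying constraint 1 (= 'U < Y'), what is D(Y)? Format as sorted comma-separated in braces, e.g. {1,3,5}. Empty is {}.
Answer: {3,5}

Derivation:
Constraint 1 (U < Y) on D(U)={2,3,4,5,7} D(Y)={2,3,5}: U {2,3,4,5,7}->{2,3,4}; Y {2,3,5}->{3,5}
So after constraint 1: D(Y) = {3,5}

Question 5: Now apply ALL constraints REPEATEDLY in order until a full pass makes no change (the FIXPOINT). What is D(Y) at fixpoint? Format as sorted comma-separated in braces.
pass 0 (initial): D(Y)={2,3,5}
pass 1: U {2,3,4,5,7}->{2,3,4}; V {3,5,6,7}->{3,5}; Y {2,3,5}->{3,5}; Z {2,3,4,5,6,7}->{4,5,6}
pass 2: V {3,5}->{}; Z {4,5,6}->{}
pass 3: U {2,3,4}->{}
pass 4: Y {3,5}->{}
pass 5: no change
Fixpoint after 5 passes: D(Y) = {}

Answer: {}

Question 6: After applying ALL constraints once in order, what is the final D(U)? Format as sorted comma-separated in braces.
Constraint 1 (U < Y) on D(U)={2,3,4,5,7} D(Y)={2,3,5}: U {2,3,4,5,7}->{2,3,4}; Y {2,3,5}->{3,5}
Constraint 2 (Z < V) on D(Z)={2,3,4,5,6,7} D(V)={3,5,6,7}: Z {2,3,4,5,6,7}->{2,3,4,5,6}
Constraint 3 (V != U) on D(V)={3,5,6,7} D(U)={2,3,4}: no change
Constraint 4 (V < Z) on D(V)={3,5,6,7} D(Z)={2,3,4,5,6}: V {3,5,6,7}->{3,5}; Z {2,3,4,5,6}->{4,5,6}
So after all 4 constraints: D(U) = {2,3,4}

Answer: {2,3,4}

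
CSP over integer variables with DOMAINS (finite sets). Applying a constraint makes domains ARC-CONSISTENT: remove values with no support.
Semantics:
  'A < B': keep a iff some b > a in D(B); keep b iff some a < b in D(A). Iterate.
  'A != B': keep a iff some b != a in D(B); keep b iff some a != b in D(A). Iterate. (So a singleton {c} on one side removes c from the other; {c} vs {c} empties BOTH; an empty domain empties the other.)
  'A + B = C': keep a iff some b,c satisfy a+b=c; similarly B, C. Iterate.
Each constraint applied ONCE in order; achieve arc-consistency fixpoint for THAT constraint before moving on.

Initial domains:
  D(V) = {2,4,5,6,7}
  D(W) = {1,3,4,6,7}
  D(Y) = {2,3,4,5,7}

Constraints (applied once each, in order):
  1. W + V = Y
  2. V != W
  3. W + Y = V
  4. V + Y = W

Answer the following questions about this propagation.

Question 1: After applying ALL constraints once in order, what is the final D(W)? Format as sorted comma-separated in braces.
Answer: {}

Derivation:
Constraint 1 (W + V = Y) on D(W)={1,3,4,6,7} D(V)={2,4,5,6,7} D(Y)={2,3,4,5,7}: W {1,3,4,6,7}->{1,3}; V {2,4,5,6,7}->{2,4,6}; Y {2,3,4,5,7}->{3,5,7}
Constraint 2 (V != W) on D(V)={2,4,6} D(W)={1,3}: no change
Constraint 3 (W + Y = V) on D(W)={1,3} D(Y)={3,5,7} D(V)={2,4,6}: Y {3,5,7}->{3,5}; V {2,4,6}->{4,6}
Constraint 4 (V + Y = W) on D(V)={4,6} D(Y)={3,5} D(W)={1,3}: V {4,6}->{}; Y {3,5}->{}; W {1,3}->{}
So after all 4 constraints: D(W) = {}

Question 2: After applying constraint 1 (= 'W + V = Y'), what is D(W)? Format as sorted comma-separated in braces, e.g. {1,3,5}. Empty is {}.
Constraint 1 (W + V = Y) on D(W)={1,3,4,6,7} D(V)={2,4,5,6,7} D(Y)={2,3,4,5,7}: W {1,3,4,6,7}->{1,3}; V {2,4,5,6,7}->{2,4,6}; Y {2,3,4,5,7}->{3,5,7}
So after constraint 1: D(W) = {1,3}

Answer: {1,3}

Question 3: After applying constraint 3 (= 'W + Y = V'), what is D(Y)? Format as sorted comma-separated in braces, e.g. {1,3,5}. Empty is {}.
Answer: {3,5}

Derivation:
Constraint 1 (W + V = Y) on D(W)={1,3,4,6,7} D(V)={2,4,5,6,7} D(Y)={2,3,4,5,7}: W {1,3,4,6,7}->{1,3}; V {2,4,5,6,7}->{2,4,6}; Y {2,3,4,5,7}->{3,5,7}
Constraint 2 (V != W) on D(V)={2,4,6} D(W)={1,3}: no change
Constraint 3 (W + Y = V) on D(W)={1,3} D(Y)={3,5,7} D(V)={2,4,6}: Y {3,5,7}->{3,5}; V {2,4,6}->{4,6}
So after constraint 3: D(Y) = {3,5}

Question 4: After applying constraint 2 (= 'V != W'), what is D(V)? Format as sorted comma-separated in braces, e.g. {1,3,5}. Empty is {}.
Answer: {2,4,6}

Derivation:
Constraint 1 (W + V = Y) on D(W)={1,3,4,6,7} D(V)={2,4,5,6,7} D(Y)={2,3,4,5,7}: W {1,3,4,6,7}->{1,3}; V {2,4,5,6,7}->{2,4,6}; Y {2,3,4,5,7}->{3,5,7}
Constraint 2 (V != W) on D(V)={2,4,6} D(W)={1,3}: no change
So after constraint 2: D(V) = {2,4,6}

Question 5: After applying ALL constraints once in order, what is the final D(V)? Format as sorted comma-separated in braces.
Answer: {}

Derivation:
Constraint 1 (W + V = Y) on D(W)={1,3,4,6,7} D(V)={2,4,5,6,7} D(Y)={2,3,4,5,7}: W {1,3,4,6,7}->{1,3}; V {2,4,5,6,7}->{2,4,6}; Y {2,3,4,5,7}->{3,5,7}
Constraint 2 (V != W) on D(V)={2,4,6} D(W)={1,3}: no change
Constraint 3 (W + Y = V) on D(W)={1,3} D(Y)={3,5,7} D(V)={2,4,6}: Y {3,5,7}->{3,5}; V {2,4,6}->{4,6}
Constraint 4 (V + Y = W) on D(V)={4,6} D(Y)={3,5} D(W)={1,3}: V {4,6}->{}; Y {3,5}->{}; W {1,3}->{}
So after all 4 constraints: D(V) = {}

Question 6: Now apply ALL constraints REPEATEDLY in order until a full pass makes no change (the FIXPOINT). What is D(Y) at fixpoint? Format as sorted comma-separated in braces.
pass 0 (initial): D(Y)={2,3,4,5,7}
pass 1: V {2,4,5,6,7}->{}; W {1,3,4,6,7}->{}; Y {2,3,4,5,7}->{}
pass 2: no change
Fixpoint after 2 passes: D(Y) = {}

Answer: {}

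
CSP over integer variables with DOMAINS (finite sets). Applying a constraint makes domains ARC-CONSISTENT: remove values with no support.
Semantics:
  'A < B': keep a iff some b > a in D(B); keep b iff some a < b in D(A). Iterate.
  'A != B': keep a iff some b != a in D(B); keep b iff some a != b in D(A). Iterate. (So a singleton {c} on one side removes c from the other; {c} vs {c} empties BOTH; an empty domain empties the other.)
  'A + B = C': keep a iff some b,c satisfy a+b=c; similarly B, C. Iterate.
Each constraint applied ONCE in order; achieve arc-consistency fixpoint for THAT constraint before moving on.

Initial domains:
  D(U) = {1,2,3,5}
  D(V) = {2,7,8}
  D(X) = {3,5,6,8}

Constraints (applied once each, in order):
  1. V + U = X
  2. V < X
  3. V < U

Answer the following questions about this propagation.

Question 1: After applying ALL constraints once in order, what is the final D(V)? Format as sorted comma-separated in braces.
Constraint 1 (V + U = X) on D(V)={2,7,8} D(U)={1,2,3,5} D(X)={3,5,6,8}: V {2,7,8}->{2,7}; U {1,2,3,5}->{1,3}; X {3,5,6,8}->{3,5,8}
Constraint 2 (V < X) on D(V)={2,7} D(X)={3,5,8}: no change
Constraint 3 (V < U) on D(V)={2,7} D(U)={1,3}: V {2,7}->{2}; U {1,3}->{3}
So after all 3 constraints: D(V) = {2}

Answer: {2}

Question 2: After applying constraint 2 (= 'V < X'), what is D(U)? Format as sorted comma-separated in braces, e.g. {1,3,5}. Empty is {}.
Constraint 1 (V + U = X) on D(V)={2,7,8} D(U)={1,2,3,5} D(X)={3,5,6,8}: V {2,7,8}->{2,7}; U {1,2,3,5}->{1,3}; X {3,5,6,8}->{3,5,8}
Constraint 2 (V < X) on D(V)={2,7} D(X)={3,5,8}: no change
So after constraint 2: D(U) = {1,3}

Answer: {1,3}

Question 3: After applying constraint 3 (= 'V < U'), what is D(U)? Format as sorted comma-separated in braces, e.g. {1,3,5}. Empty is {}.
Constraint 1 (V + U = X) on D(V)={2,7,8} D(U)={1,2,3,5} D(X)={3,5,6,8}: V {2,7,8}->{2,7}; U {1,2,3,5}->{1,3}; X {3,5,6,8}->{3,5,8}
Constraint 2 (V < X) on D(V)={2,7} D(X)={3,5,8}: no change
Constraint 3 (V < U) on D(V)={2,7} D(U)={1,3}: V {2,7}->{2}; U {1,3}->{3}
So after constraint 3: D(U) = {3}

Answer: {3}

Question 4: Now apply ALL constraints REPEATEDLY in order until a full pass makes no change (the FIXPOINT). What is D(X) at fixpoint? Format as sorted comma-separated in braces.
pass 0 (initial): D(X)={3,5,6,8}
pass 1: U {1,2,3,5}->{3}; V {2,7,8}->{2}; X {3,5,6,8}->{3,5,8}
pass 2: X {3,5,8}->{5}
pass 3: no change
Fixpoint after 3 passes: D(X) = {5}

Answer: {5}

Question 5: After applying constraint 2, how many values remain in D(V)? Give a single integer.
Constraint 1 (V + U = X) on D(V)={2,7,8} D(U)={1,2,3,5} D(X)={3,5,6,8}: V {2,7,8}->{2,7}; U {1,2,3,5}->{1,3}; X {3,5,6,8}->{3,5,8}
Constraint 2 (V < X) on D(V)={2,7} D(X)={3,5,8}: no change
So after constraint 2: D(V)={2,7}, size = 2

Answer: 2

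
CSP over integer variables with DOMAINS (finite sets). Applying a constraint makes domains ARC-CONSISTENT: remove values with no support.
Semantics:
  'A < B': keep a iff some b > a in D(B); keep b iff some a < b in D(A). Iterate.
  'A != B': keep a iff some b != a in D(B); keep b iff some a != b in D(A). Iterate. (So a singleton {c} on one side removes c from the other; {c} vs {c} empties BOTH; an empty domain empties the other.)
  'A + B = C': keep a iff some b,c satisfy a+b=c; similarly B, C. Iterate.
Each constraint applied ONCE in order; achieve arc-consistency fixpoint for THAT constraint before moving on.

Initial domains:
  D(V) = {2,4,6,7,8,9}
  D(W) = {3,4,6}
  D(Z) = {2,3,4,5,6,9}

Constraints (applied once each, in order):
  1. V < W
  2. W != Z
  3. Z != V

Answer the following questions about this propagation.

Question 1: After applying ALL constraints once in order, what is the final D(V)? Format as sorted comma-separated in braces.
Constraint 1 (V < W) on D(V)={2,4,6,7,8,9} D(W)={3,4,6}: V {2,4,6,7,8,9}->{2,4}
Constraint 2 (W != Z) on D(W)={3,4,6} D(Z)={2,3,4,5,6,9}: no change
Constraint 3 (Z != V) on D(Z)={2,3,4,5,6,9} D(V)={2,4}: no change
So after all 3 constraints: D(V) = {2,4}

Answer: {2,4}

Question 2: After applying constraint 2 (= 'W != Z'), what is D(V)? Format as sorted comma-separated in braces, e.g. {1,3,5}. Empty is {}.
Answer: {2,4}

Derivation:
Constraint 1 (V < W) on D(V)={2,4,6,7,8,9} D(W)={3,4,6}: V {2,4,6,7,8,9}->{2,4}
Constraint 2 (W != Z) on D(W)={3,4,6} D(Z)={2,3,4,5,6,9}: no change
So after constraint 2: D(V) = {2,4}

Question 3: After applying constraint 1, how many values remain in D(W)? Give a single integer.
Answer: 3

Derivation:
Constraint 1 (V < W) on D(V)={2,4,6,7,8,9} D(W)={3,4,6}: V {2,4,6,7,8,9}->{2,4}
So after constraint 1: D(W)={3,4,6}, size = 3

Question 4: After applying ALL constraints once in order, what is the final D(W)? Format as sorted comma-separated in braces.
Answer: {3,4,6}

Derivation:
Constraint 1 (V < W) on D(V)={2,4,6,7,8,9} D(W)={3,4,6}: V {2,4,6,7,8,9}->{2,4}
Constraint 2 (W != Z) on D(W)={3,4,6} D(Z)={2,3,4,5,6,9}: no change
Constraint 3 (Z != V) on D(Z)={2,3,4,5,6,9} D(V)={2,4}: no change
So after all 3 constraints: D(W) = {3,4,6}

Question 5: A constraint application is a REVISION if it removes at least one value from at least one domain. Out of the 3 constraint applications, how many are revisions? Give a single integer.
Constraint 1 (V < W) on D(V)={2,4,6,7,8,9} D(W)={3,4,6}: V {2,4,6,7,8,9}->{2,4} => REVISION
Constraint 2 (W != Z) on D(W)={3,4,6} D(Z)={2,3,4,5,6,9}: no change => not a revision
Constraint 3 (Z != V) on D(Z)={2,3,4,5,6,9} D(V)={2,4}: no change => not a revision
Total revisions = 1

Answer: 1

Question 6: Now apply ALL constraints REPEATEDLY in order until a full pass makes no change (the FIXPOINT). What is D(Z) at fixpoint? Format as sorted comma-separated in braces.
pass 0 (initial): D(Z)={2,3,4,5,6,9}
pass 1: V {2,4,6,7,8,9}->{2,4}
pass 2: no change
Fixpoint after 2 passes: D(Z) = {2,3,4,5,6,9}

Answer: {2,3,4,5,6,9}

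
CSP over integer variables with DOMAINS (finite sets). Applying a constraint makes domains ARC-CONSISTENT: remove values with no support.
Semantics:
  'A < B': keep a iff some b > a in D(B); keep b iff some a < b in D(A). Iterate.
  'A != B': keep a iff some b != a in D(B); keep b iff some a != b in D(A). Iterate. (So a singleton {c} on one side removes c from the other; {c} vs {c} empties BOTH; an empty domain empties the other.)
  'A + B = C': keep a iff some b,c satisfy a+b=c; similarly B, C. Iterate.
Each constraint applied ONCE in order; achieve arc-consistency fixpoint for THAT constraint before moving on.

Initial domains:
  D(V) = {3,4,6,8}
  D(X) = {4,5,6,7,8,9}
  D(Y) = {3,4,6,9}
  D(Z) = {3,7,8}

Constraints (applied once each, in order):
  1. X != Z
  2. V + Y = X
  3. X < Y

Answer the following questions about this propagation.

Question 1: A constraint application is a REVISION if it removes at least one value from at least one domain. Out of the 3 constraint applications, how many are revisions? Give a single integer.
Answer: 2

Derivation:
Constraint 1 (X != Z) on D(X)={4,5,6,7,8,9} D(Z)={3,7,8}: no change => not a revision
Constraint 2 (V + Y = X) on D(V)={3,4,6,8} D(Y)={3,4,6,9} D(X)={4,5,6,7,8,9}: V {3,4,6,8}->{3,4,6}; Y {3,4,6,9}->{3,4,6}; X {4,5,6,7,8,9}->{6,7,8,9} => REVISION
Constraint 3 (X < Y) on D(X)={6,7,8,9} D(Y)={3,4,6}: X {6,7,8,9}->{}; Y {3,4,6}->{} => REVISION
Total revisions = 2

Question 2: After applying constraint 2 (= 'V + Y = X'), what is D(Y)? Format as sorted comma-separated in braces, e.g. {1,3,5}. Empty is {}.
Answer: {3,4,6}

Derivation:
Constraint 1 (X != Z) on D(X)={4,5,6,7,8,9} D(Z)={3,7,8}: no change
Constraint 2 (V + Y = X) on D(V)={3,4,6,8} D(Y)={3,4,6,9} D(X)={4,5,6,7,8,9}: V {3,4,6,8}->{3,4,6}; Y {3,4,6,9}->{3,4,6}; X {4,5,6,7,8,9}->{6,7,8,9}
So after constraint 2: D(Y) = {3,4,6}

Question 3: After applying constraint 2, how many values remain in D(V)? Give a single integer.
Constraint 1 (X != Z) on D(X)={4,5,6,7,8,9} D(Z)={3,7,8}: no change
Constraint 2 (V + Y = X) on D(V)={3,4,6,8} D(Y)={3,4,6,9} D(X)={4,5,6,7,8,9}: V {3,4,6,8}->{3,4,6}; Y {3,4,6,9}->{3,4,6}; X {4,5,6,7,8,9}->{6,7,8,9}
So after constraint 2: D(V)={3,4,6}, size = 3

Answer: 3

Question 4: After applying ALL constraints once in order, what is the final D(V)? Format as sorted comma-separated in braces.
Answer: {3,4,6}

Derivation:
Constraint 1 (X != Z) on D(X)={4,5,6,7,8,9} D(Z)={3,7,8}: no change
Constraint 2 (V + Y = X) on D(V)={3,4,6,8} D(Y)={3,4,6,9} D(X)={4,5,6,7,8,9}: V {3,4,6,8}->{3,4,6}; Y {3,4,6,9}->{3,4,6}; X {4,5,6,7,8,9}->{6,7,8,9}
Constraint 3 (X < Y) on D(X)={6,7,8,9} D(Y)={3,4,6}: X {6,7,8,9}->{}; Y {3,4,6}->{}
So after all 3 constraints: D(V) = {3,4,6}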